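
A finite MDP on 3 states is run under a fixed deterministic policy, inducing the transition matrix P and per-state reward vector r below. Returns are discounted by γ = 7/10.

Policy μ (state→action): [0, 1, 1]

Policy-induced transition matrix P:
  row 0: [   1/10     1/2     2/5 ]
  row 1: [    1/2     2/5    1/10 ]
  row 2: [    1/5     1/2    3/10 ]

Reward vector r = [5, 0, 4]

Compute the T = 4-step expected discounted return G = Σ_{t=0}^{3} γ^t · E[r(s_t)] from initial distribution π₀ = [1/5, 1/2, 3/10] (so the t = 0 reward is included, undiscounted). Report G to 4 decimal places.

t=0: π = [0.2000, 0.5000, 0.3000], E[r] = 2.2000, γ^t·E[r] = 2.200000, running G = 2.200000
t=1: π = [0.3300, 0.4500, 0.2200], E[r] = 2.5300, γ^t·E[r] = 1.771000, running G = 3.971000
t=2: π = [0.3020, 0.4550, 0.2430], E[r] = 2.4820, γ^t·E[r] = 1.216180, running G = 5.187180
t=3: π = [0.3063, 0.4545, 0.2392], E[r] = 2.4883, γ^t·E[r] = 0.853487, running G = 6.040667

G = 6.0407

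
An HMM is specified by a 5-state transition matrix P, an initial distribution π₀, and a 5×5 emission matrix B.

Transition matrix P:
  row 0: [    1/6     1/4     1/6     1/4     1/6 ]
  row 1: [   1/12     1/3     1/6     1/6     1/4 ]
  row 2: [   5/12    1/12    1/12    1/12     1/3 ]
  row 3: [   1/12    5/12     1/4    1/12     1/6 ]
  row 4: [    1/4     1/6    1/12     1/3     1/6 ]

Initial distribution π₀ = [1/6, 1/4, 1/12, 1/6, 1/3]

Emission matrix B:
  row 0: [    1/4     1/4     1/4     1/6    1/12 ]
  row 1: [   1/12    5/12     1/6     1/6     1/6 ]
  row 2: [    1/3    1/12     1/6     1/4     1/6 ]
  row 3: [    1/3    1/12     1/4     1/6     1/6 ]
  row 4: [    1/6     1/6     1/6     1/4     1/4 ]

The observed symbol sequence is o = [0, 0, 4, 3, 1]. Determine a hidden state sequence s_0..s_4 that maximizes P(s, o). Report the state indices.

path = [3, 2, 4, 3, 1]

t=0: δ = [4.167e-02, 2.083e-02, 2.778e-02, 5.556e-02, 5.556e-02]  (obs o_0=0)
t=1: δ = [3.472e-03, 1.929e-03, 4.630e-03, 6.173e-03, 1.543e-03]  ψ = [4, 3, 3, 4, 2]  (obs o_1=0)
t=2: δ = [1.608e-04, 4.287e-04, 2.572e-04, 1.447e-04, 3.858e-04]  ψ = [2, 3, 3, 0, 2]  (obs o_2=4)
t=3: δ = [1.786e-05, 2.381e-05, 1.786e-05, 2.143e-05, 2.679e-05]  ψ = [2, 1, 1, 4, 1]  (obs o_3=3)
t=4: δ = [1.861e-06, 3.721e-06, 4.465e-07, 7.442e-07, 9.923e-07]  ψ = [2, 3, 3, 4, 1]  (obs o_4=1)
backtrack: best end state = 1; path = [3, 2, 4, 3, 1]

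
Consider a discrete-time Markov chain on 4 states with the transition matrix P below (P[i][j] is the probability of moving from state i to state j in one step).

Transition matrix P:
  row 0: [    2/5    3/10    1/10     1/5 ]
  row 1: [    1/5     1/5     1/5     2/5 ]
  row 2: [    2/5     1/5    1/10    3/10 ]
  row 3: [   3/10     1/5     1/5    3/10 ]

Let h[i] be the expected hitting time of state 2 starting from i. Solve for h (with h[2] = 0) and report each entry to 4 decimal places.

First-step conditioning: h[2] = 0; for i ≠ 2, h[i] = 1 + Σ_k P[i][k]·h[k].
  h[0] = 1 + 2/5·h[0] + 3/10·h[1] + 1/5·h[3]
  h[1] = 1 + 1/5·h[0] + 1/5·h[1] + 2/5·h[3]
  h[3] = 1 + 3/10·h[0] + 1/5·h[1] + 3/10·h[3]
Solving the 3×3 linear system over states ≠ 2 gives exactly h = [505/77, 450/77, 0, 65/11] (h[2] = 0 is the target).

h = [6.5584, 5.8442, 0.0000, 5.9091]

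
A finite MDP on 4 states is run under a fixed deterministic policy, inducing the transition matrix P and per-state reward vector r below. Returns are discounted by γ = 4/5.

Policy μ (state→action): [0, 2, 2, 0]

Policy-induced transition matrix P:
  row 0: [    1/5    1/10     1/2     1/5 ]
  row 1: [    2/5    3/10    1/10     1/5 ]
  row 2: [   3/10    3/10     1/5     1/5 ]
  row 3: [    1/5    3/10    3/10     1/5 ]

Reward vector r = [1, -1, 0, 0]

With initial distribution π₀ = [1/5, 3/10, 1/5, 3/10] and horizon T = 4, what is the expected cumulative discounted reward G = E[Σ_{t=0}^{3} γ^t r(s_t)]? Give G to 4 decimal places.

G = -0.0458

t=0: π = [0.2000, 0.3000, 0.2000, 0.3000], E[r] = -0.1000, γ^t·E[r] = -0.100000, running G = -0.100000
t=1: π = [0.2800, 0.2600, 0.2600, 0.2000], E[r] = 0.0200, γ^t·E[r] = 0.016000, running G = -0.084000
t=2: π = [0.2780, 0.2440, 0.2780, 0.2000], E[r] = 0.0340, γ^t·E[r] = 0.021760, running G = -0.062240
t=3: π = [0.2766, 0.2444, 0.2790, 0.2000], E[r] = 0.0322, γ^t·E[r] = 0.016486, running G = -0.045754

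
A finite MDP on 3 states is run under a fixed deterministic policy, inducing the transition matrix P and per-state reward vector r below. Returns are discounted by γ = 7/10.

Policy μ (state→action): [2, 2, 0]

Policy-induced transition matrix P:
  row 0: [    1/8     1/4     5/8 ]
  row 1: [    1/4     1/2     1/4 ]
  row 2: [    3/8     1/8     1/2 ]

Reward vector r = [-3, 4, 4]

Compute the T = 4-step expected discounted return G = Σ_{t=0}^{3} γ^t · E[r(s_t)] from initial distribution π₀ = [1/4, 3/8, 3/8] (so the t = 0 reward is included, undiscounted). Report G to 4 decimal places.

t=0: π = [0.2500, 0.3750, 0.3750], E[r] = 2.2500, γ^t·E[r] = 2.250000, running G = 2.250000
t=1: π = [0.2656, 0.2969, 0.4375], E[r] = 2.1406, γ^t·E[r] = 1.498438, running G = 3.748438
t=2: π = [0.2715, 0.2695, 0.4590], E[r] = 2.0996, γ^t·E[r] = 1.028809, running G = 4.777246
t=3: π = [0.2734, 0.2600, 0.4666], E[r] = 2.0859, γ^t·E[r] = 0.715477, running G = 5.492723

G = 5.4927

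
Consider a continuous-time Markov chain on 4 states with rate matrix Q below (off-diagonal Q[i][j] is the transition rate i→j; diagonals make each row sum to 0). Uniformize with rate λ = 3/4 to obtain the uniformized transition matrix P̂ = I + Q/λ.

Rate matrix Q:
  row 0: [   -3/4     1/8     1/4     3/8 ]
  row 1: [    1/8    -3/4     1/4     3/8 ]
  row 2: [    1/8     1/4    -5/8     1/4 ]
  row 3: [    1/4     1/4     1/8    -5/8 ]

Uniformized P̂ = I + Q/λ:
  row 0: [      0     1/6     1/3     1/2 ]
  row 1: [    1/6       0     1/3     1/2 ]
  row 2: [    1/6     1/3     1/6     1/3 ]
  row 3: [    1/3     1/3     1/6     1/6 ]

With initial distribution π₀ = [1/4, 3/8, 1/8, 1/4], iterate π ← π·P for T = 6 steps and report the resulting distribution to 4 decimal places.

t=0: π = [0.2500, 0.3750, 0.1250, 0.2500]
t=1: π = [0.1667, 0.1667, 0.2708, 0.3958]
t=2: π = [0.2049, 0.2500, 0.2222, 0.3229]
t=3: π = [0.1863, 0.2159, 0.2425, 0.3553]
t=4: π = [0.1948, 0.2303, 0.2337, 0.3411]
t=5: π = [0.1911, 0.2241, 0.2375, 0.3473]
t=6: π = [0.1927, 0.2268, 0.2359, 0.3446]

π = [0.1927, 0.2268, 0.2359, 0.3446]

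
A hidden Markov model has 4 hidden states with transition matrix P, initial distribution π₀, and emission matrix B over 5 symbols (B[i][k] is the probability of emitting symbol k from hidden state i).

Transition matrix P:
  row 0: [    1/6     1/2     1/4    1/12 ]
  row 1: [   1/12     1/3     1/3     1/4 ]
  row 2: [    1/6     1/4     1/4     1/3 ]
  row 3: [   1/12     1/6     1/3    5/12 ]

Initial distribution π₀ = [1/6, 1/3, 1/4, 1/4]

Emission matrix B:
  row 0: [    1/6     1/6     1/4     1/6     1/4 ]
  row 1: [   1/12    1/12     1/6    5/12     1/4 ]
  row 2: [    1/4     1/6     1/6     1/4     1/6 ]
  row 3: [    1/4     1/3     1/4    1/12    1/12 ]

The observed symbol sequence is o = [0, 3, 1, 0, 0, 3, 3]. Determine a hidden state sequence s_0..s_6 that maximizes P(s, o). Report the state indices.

t=0: δ = [2.778e-02, 2.778e-02, 6.250e-02, 6.250e-02]  (obs o_0=0)
t=1: δ = [1.736e-03, 6.510e-03, 5.208e-03, 2.170e-03]  ψ = [2, 2, 3, 3]  (obs o_1=3)
t=2: δ = [1.447e-04, 1.808e-04, 3.617e-04, 5.787e-04]  ψ = [2, 1, 1, 2]  (obs o_2=1)
t=3: δ = [1.005e-05, 8.038e-06, 4.823e-05, 6.028e-05]  ψ = [2, 3, 3, 3]  (obs o_3=0)
t=4: δ = [1.340e-06, 1.005e-06, 5.023e-06, 6.279e-06]  ψ = [2, 2, 3, 3]  (obs o_4=0)
t=5: δ = [1.395e-07, 5.233e-07, 5.233e-07, 2.180e-07]  ψ = [2, 2, 3, 3]  (obs o_5=3)
t=6: δ = [1.454e-08, 7.268e-08, 4.361e-08, 1.454e-08]  ψ = [2, 1, 1, 2]  (obs o_6=3)
backtrack: best end state = 1; path = [3, 2, 3, 3, 2, 1, 1]

path = [3, 2, 3, 3, 2, 1, 1]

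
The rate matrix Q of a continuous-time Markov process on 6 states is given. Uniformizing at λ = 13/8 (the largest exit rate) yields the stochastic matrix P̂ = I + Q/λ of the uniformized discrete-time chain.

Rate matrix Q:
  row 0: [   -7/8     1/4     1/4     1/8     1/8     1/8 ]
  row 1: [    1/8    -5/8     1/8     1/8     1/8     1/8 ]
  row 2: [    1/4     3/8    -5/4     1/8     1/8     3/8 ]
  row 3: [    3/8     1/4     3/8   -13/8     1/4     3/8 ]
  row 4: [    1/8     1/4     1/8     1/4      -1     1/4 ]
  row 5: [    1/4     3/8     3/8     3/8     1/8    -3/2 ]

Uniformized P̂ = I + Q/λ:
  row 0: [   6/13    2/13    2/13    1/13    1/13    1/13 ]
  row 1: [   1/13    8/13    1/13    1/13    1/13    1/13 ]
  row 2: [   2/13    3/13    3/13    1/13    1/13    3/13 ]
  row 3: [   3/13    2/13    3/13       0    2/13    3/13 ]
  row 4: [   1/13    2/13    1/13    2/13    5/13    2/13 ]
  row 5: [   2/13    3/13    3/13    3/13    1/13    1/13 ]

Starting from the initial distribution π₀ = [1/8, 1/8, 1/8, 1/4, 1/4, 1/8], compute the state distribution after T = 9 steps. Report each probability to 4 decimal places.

π = [0.1835, 0.3245, 0.1480, 0.0979, 0.1220, 0.1241]

t=0: π = [0.1250, 0.1250, 0.1250, 0.2500, 0.2500, 0.1250]
t=1: π = [0.1827, 0.2308, 0.1635, 0.0962, 0.1731, 0.1538]
t=2: π = [0.1864, 0.2848, 0.1546, 0.1065, 0.1376, 0.1302]
t=3: π = [0.1869, 0.3072, 0.1515, 0.0993, 0.1274, 0.1277]
t=4: π = [0.1856, 0.3171, 0.1495, 0.0987, 0.1238, 0.1253]
t=5: π = [0.1846, 0.3213, 0.1487, 0.0981, 0.1226, 0.1246]
t=6: π = [0.1841, 0.3232, 0.1483, 0.0980, 0.1222, 0.1243]
t=7: π = [0.1838, 0.3240, 0.1481, 0.0979, 0.1221, 0.1242]
t=8: π = [0.1836, 0.3243, 0.1480, 0.0979, 0.1220, 0.1242]
t=9: π = [0.1835, 0.3245, 0.1480, 0.0979, 0.1220, 0.1241]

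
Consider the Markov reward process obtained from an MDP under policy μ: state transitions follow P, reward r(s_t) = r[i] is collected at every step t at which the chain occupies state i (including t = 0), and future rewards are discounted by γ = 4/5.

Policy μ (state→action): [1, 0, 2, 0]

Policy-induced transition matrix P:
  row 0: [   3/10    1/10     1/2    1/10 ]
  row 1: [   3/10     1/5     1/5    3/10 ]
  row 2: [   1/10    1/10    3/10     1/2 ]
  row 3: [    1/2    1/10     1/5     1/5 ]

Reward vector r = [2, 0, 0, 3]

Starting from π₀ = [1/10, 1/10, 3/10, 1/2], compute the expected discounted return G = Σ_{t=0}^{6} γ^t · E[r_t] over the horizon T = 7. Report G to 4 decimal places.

t=0: π = [0.1000, 0.1000, 0.3000, 0.5000], E[r] = 1.7000, γ^t·E[r] = 1.700000, running G = 1.700000
t=1: π = [0.3400, 0.1100, 0.2600, 0.2900], E[r] = 1.5500, γ^t·E[r] = 1.240000, running G = 2.940000
t=2: π = [0.3060, 0.1110, 0.3280, 0.2550], E[r] = 1.3770, γ^t·E[r] = 0.881280, running G = 3.821280
t=3: π = [0.2854, 0.1111, 0.3246, 0.2789], E[r] = 1.4075, γ^t·E[r] = 0.720640, running G = 4.541920
t=4: π = [0.2909, 0.1111, 0.3181, 0.2800], E[r] = 1.4216, γ^t·E[r] = 0.582275, running G = 5.124195
t=5: π = [0.2924, 0.1111, 0.3191, 0.2774], E[r] = 1.4171, γ^t·E[r] = 0.464354, running G = 5.588549
t=6: π = [0.2917, 0.1111, 0.3196, 0.2776], E[r] = 1.4161, γ^t·E[r] = 0.371231, running G = 5.959780

G = 5.9598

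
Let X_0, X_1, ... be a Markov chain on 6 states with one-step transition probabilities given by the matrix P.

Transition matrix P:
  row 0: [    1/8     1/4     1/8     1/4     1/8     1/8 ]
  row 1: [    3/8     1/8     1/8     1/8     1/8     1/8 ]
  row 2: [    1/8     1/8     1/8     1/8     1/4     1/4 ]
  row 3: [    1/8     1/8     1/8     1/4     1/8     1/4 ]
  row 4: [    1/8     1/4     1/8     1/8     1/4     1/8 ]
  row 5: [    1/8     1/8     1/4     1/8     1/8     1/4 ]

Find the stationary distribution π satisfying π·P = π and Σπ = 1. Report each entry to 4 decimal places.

Balance equations π_j = Σ_i π_i·P[i][j]:
  π_0 = 1/8·π_0 + 3/8·π_1 + 1/8·π_2 + 1/8·π_3 + 1/8·π_4 + 1/8·π_5
  π_1 = 1/4·π_0 + 1/8·π_1 + 1/8·π_2 + 1/8·π_3 + 1/4·π_4 + 1/8·π_5
  π_2 = 1/8·π_0 + 1/8·π_1 + 1/8·π_2 + 1/8·π_3 + 1/8·π_4 + 1/4·π_5
  π_3 = 1/4·π_0 + 1/8·π_1 + 1/8·π_2 + 1/4·π_3 + 1/8·π_4 + 1/8·π_5
  π_4 = 1/8·π_0 + 1/8·π_1 + 1/4·π_2 + 1/8·π_3 + 1/4·π_4 + 1/8·π_5
  normalize: π_0 + π_1 + π_2 + π_3 + π_4 + π_5 = 1
Solving the linear system gives exactly π = [4639/27848, 579/3481, 4135/27848, 4641/27848, 4569/27848, 654/3481].

π = [0.1666, 0.1663, 0.1485, 0.1667, 0.1641, 0.1879]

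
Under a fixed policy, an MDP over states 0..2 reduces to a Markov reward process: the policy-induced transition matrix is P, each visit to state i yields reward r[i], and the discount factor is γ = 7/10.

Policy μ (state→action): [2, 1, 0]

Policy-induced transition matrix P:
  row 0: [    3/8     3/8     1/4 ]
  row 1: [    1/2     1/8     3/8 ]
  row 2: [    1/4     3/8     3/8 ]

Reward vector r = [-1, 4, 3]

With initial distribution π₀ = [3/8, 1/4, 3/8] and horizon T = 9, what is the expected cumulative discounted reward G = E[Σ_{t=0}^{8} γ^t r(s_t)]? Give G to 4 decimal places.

G = 5.7780

t=0: π = [0.3750, 0.2500, 0.3750], E[r] = 1.7500, γ^t·E[r] = 1.750000, running G = 1.750000
t=1: π = [0.3594, 0.3125, 0.3281], E[r] = 1.8750, γ^t·E[r] = 1.312500, running G = 3.062500
t=2: π = [0.3730, 0.2969, 0.3301], E[r] = 1.8047, γ^t·E[r] = 0.884297, running G = 3.946797
t=3: π = [0.3708, 0.3008, 0.3284], E[r] = 1.8174, γ^t·E[r] = 0.623362, running G = 4.570159
t=4: π = [0.3716, 0.2998, 0.3286], E[r] = 1.8136, γ^t·E[r] = 0.435445, running G = 5.005604
t=5: π = [0.3714, 0.3000, 0.3286], E[r] = 1.8145, γ^t·E[r] = 0.304958, running G = 5.310562
t=6: π = [0.3714, 0.3000, 0.3286], E[r] = 1.8142, γ^t·E[r] = 0.213444, running G = 5.524006
t=7: π = [0.3714, 0.3000, 0.3286], E[r] = 1.8143, γ^t·E[r] = 0.149415, running G = 5.673421
t=8: π = [0.3714, 0.3000, 0.3286], E[r] = 1.8143, γ^t·E[r] = 0.104590, running G = 5.778011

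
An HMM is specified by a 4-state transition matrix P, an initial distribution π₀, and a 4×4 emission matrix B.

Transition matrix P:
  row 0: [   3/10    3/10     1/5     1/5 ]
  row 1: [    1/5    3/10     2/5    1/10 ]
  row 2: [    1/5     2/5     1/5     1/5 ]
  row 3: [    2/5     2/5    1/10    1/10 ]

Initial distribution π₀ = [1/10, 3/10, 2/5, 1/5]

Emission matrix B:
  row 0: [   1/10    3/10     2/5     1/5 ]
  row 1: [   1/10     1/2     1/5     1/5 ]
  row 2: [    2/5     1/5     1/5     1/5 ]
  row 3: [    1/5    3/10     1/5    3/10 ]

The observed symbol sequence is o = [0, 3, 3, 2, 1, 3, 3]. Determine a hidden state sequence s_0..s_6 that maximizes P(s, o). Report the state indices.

t=0: δ = [1.000e-02, 3.000e-02, 1.600e-01, 4.000e-02]  (obs o_0=0)
t=1: δ = [6.400e-03, 1.280e-02, 6.400e-03, 9.600e-03]  ψ = [2, 2, 2, 2]  (obs o_1=3)
t=2: δ = [7.680e-04, 7.680e-04, 1.024e-03, 3.840e-04]  ψ = [3, 1, 1, 0]  (obs o_2=3)
t=3: δ = [9.216e-05, 8.192e-05, 6.144e-05, 4.096e-05]  ψ = [0, 2, 1, 2]  (obs o_3=2)
t=4: δ = [8.294e-06, 1.382e-05, 6.554e-06, 5.530e-06]  ψ = [0, 0, 1, 0]  (obs o_4=1)
t=5: δ = [5.530e-07, 8.294e-07, 1.106e-06, 4.977e-07]  ψ = [1, 1, 1, 0]  (obs o_5=3)
t=6: δ = [4.424e-08, 8.847e-08, 6.636e-08, 6.636e-08]  ψ = [2, 2, 1, 2]  (obs o_6=3)
backtrack: best end state = 1; path = [2, 3, 0, 0, 1, 2, 1]

path = [2, 3, 0, 0, 1, 2, 1]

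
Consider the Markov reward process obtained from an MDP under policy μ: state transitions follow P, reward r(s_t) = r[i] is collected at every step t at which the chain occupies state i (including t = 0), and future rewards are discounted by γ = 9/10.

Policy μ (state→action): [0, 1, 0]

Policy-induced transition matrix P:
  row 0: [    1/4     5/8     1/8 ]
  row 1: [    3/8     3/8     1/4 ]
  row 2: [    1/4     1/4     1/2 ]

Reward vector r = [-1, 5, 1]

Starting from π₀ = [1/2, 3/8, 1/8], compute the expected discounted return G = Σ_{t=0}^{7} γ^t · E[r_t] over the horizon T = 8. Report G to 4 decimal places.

t=0: π = [0.5000, 0.3750, 0.1250], E[r] = 1.5000, γ^t·E[r] = 1.500000, running G = 1.500000
t=1: π = [0.2969, 0.4844, 0.2188], E[r] = 2.3438, γ^t·E[r] = 2.109375, running G = 3.609375
t=2: π = [0.3105, 0.4219, 0.2676], E[r] = 2.0664, γ^t·E[r] = 1.673789, running G = 5.283164
t=3: π = [0.3027, 0.4192, 0.2781], E[r] = 2.0713, γ^t·E[r] = 1.509970, running G = 6.793134
t=4: π = [0.3024, 0.4159, 0.2817], E[r] = 2.0589, γ^t·E[r] = 1.350844, running G = 8.143977
t=5: π = [0.3020, 0.4154, 0.2826], E[r] = 2.0576, γ^t·E[r] = 1.214980, running G = 9.358957
t=6: π = [0.3019, 0.4152, 0.2829], E[r] = 2.0568, γ^t·E[r] = 1.093086, running G = 10.452043
t=7: π = [0.3019, 0.4151, 0.2830], E[r] = 2.0567, γ^t·E[r] = 0.983703, running G = 11.435746

G = 11.4357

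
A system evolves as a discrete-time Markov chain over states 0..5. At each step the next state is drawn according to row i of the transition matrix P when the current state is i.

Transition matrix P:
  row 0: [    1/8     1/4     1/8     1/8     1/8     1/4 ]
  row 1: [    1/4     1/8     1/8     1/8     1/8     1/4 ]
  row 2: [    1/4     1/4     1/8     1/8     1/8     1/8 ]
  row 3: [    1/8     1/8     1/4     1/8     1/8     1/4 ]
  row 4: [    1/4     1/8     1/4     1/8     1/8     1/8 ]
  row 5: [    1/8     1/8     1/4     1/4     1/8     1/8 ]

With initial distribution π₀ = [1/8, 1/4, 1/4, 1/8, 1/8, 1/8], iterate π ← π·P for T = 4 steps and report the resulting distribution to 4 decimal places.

π = [0.1848, 0.1710, 0.1827, 0.1485, 0.1250, 0.1880]

t=0: π = [0.1250, 0.2500, 0.2500, 0.1250, 0.1250, 0.1250]
t=1: π = [0.2031, 0.1719, 0.1719, 0.1406, 0.1250, 0.1875]
t=2: π = [0.1836, 0.1719, 0.1816, 0.1484, 0.1250, 0.1895]
t=3: π = [0.1848, 0.1707, 0.1829, 0.1487, 0.1250, 0.1880]
t=4: π = [0.1848, 0.1710, 0.1827, 0.1485, 0.1250, 0.1880]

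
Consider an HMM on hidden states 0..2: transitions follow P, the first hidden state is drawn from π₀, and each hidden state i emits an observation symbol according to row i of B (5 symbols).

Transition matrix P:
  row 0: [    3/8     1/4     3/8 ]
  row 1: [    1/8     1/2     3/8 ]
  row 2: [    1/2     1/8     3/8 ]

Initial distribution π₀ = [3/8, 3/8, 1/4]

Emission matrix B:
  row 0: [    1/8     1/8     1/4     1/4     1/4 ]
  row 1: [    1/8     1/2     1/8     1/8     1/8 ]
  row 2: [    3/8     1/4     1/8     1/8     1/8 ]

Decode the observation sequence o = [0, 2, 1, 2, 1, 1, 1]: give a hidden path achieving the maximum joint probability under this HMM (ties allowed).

t=0: δ = [4.688e-02, 4.688e-02, 9.375e-02]  (obs o_0=0)
t=1: δ = [1.172e-02, 2.930e-03, 4.395e-03]  ψ = [2, 1, 2]  (obs o_1=2)
t=2: δ = [5.493e-04, 1.465e-03, 1.099e-03]  ψ = [0, 0, 0]  (obs o_2=1)
t=3: δ = [1.373e-04, 9.155e-05, 6.866e-05]  ψ = [2, 1, 1]  (obs o_3=2)
t=4: δ = [6.437e-06, 2.289e-05, 1.287e-05]  ψ = [0, 1, 0]  (obs o_4=1)
t=5: δ = [8.047e-07, 5.722e-06, 2.146e-06]  ψ = [2, 1, 1]  (obs o_5=1)
t=6: δ = [1.341e-07, 1.431e-06, 5.364e-07]  ψ = [2, 1, 1]  (obs o_6=1)
backtrack: best end state = 1; path = [2, 0, 1, 1, 1, 1, 1]

path = [2, 0, 1, 1, 1, 1, 1]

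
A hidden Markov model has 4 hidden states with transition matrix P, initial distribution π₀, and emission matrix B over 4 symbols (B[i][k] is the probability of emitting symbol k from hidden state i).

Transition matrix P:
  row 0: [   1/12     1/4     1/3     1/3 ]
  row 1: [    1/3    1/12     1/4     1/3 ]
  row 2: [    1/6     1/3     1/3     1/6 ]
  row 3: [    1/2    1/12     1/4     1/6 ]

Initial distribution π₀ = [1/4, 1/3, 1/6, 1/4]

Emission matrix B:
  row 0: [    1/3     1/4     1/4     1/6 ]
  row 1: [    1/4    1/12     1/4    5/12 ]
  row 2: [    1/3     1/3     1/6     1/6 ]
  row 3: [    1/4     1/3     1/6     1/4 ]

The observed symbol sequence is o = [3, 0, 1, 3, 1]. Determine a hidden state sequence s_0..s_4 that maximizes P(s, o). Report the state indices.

path = [1, 0, 2, 1, 3]

t=0: δ = [4.167e-02, 1.389e-01, 2.778e-02, 6.250e-02]  (obs o_0=3)
t=1: δ = [1.543e-02, 2.894e-03, 1.157e-02, 1.157e-02]  ψ = [1, 1, 1, 1]  (obs o_1=0)
t=2: δ = [1.447e-03, 3.215e-04, 1.715e-03, 1.715e-03]  ψ = [3, 0, 0, 0]  (obs o_2=1)
t=3: δ = [1.429e-04, 2.381e-04, 9.526e-05, 1.206e-04]  ψ = [3, 2, 2, 0]  (obs o_3=3)
t=4: δ = [1.985e-05, 2.977e-06, 1.985e-05, 2.646e-05]  ψ = [1, 0, 1, 1]  (obs o_4=1)
backtrack: best end state = 3; path = [1, 0, 2, 1, 3]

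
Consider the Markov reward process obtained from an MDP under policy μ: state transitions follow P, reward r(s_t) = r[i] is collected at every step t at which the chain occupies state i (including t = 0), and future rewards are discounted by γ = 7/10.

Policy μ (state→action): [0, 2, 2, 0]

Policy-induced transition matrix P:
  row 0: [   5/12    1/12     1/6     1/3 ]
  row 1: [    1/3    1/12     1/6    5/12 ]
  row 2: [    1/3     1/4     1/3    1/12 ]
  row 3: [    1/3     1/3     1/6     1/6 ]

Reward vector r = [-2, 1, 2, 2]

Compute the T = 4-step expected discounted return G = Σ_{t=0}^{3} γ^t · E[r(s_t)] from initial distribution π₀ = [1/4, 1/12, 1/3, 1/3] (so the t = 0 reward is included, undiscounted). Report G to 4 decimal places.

G = 1.4790

t=0: π = [0.2500, 0.0833, 0.3333, 0.3333], E[r] = 0.9167, γ^t·E[r] = 0.916667, running G = 0.916667
t=1: π = [0.3542, 0.2222, 0.2222, 0.2014], E[r] = 0.3611, γ^t·E[r] = 0.252778, running G = 1.169444
t=2: π = [0.3628, 0.1707, 0.2037, 0.2627], E[r] = 0.3779, γ^t·E[r] = 0.185168, running G = 1.354612
t=3: π = [0.3636, 0.1830, 0.2006, 0.2528], E[r] = 0.3628, γ^t·E[r] = 0.124424, running G = 1.479036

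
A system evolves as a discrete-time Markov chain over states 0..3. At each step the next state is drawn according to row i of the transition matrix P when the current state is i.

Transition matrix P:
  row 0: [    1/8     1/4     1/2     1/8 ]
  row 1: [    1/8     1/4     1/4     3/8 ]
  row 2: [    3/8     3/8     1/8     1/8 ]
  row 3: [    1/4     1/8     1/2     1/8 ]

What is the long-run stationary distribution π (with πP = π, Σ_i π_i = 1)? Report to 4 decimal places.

π = [0.2278, 0.2655, 0.3154, 0.1914]

Balance equations π_j = Σ_i π_i·P[i][j]:
  π_0 = 1/8·π_0 + 1/8·π_1 + 3/8·π_2 + 1/4·π_3
  π_1 = 1/4·π_0 + 1/4·π_1 + 3/8·π_2 + 1/8·π_3
  π_2 = 1/2·π_0 + 1/4·π_1 + 1/8·π_2 + 1/2·π_3
  normalize: π_0 + π_1 + π_2 + π_3 = 1
Solving the linear system gives exactly π = [169/742, 197/742, 117/371, 71/371].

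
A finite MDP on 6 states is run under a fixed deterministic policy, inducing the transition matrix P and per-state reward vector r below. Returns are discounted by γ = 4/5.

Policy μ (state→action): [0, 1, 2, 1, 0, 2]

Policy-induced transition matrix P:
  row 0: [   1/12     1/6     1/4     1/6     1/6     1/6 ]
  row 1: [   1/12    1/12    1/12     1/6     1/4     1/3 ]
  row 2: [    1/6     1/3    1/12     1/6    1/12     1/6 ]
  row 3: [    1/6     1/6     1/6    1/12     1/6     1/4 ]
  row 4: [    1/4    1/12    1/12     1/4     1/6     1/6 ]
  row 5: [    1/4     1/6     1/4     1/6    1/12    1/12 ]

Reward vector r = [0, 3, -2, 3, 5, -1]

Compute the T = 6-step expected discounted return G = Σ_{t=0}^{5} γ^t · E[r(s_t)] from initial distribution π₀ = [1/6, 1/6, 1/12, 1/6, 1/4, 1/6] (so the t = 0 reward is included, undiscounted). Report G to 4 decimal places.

t=0: π = [0.1667, 0.1667, 0.0833, 0.1667, 0.2500, 0.1667], E[r] = 1.9167, γ^t·E[r] = 1.916667, running G = 1.916667
t=1: π = [0.1736, 0.1458, 0.1528, 0.1736, 0.1597, 0.1944], E[r] = 1.2569, γ^t·E[r] = 1.005556, running G = 2.922222
t=2: π = [0.1696, 0.1667, 0.1591, 0.1655, 0.1499, 0.1892], E[r] = 1.2384, γ^t·E[r] = 0.792593, running G = 3.714815
t=3: π = [0.1669, 0.1668, 0.1569, 0.1654, 0.1515, 0.1925], E[r] = 1.2478, γ^t·E[r] = 0.638889, running G = 4.353704
t=4: π = [0.1675, 0.1663, 0.1570, 0.1655, 0.1515, 0.1922], E[r] = 1.2464, γ^t·E[r] = 0.510545, running G = 4.864249
t=5: π = [0.1675, 0.1664, 0.1571, 0.1655, 0.1514, 0.1922], E[r] = 1.2463, γ^t·E[r] = 0.408403, running G = 5.272651

G = 5.2727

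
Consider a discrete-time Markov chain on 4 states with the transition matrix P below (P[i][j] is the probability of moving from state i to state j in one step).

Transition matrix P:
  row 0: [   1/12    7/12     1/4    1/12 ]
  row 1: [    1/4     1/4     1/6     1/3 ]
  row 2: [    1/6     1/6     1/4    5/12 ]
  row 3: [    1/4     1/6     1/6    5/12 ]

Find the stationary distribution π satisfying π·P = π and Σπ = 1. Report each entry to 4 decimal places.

Balance equations π_j = Σ_i π_i·P[i][j]:
  π_0 = 1/12·π_0 + 1/4·π_1 + 1/6·π_2 + 1/4·π_3
  π_1 = 7/12·π_0 + 1/4·π_1 + 1/6·π_2 + 1/6·π_3
  π_2 = 1/4·π_0 + 1/6·π_1 + 1/4·π_2 + 1/6·π_3
  normalize: π_0 + π_1 + π_2 + π_3 = 1
Solving the linear system gives exactly π = [1/5, 3/11, 1/5, 18/55].

π = [0.2000, 0.2727, 0.2000, 0.3273]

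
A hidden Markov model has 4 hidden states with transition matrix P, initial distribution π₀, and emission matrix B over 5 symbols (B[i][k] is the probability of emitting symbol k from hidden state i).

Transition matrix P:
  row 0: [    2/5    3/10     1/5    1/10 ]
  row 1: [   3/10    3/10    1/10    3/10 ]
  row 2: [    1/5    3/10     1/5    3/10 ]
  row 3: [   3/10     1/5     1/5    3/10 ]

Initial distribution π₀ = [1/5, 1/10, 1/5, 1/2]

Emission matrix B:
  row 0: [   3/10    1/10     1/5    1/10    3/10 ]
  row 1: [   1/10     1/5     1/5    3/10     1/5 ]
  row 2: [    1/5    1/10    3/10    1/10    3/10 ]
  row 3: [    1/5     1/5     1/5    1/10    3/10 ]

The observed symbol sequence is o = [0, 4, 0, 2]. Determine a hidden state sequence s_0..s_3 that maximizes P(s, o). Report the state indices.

t=0: δ = [6.000e-02, 1.000e-02, 4.000e-02, 1.000e-01]  (obs o_0=0)
t=1: δ = [9.000e-03, 4.000e-03, 6.000e-03, 9.000e-03]  ψ = [3, 3, 3, 3]  (obs o_1=4)
t=2: δ = [1.080e-03, 2.700e-04, 3.600e-04, 5.400e-04]  ψ = [0, 0, 0, 3]  (obs o_2=0)
t=3: δ = [8.640e-05, 6.480e-05, 6.480e-05, 3.240e-05]  ψ = [0, 0, 0, 3]  (obs o_3=2)
backtrack: best end state = 0; path = [3, 0, 0, 0]

path = [3, 0, 0, 0]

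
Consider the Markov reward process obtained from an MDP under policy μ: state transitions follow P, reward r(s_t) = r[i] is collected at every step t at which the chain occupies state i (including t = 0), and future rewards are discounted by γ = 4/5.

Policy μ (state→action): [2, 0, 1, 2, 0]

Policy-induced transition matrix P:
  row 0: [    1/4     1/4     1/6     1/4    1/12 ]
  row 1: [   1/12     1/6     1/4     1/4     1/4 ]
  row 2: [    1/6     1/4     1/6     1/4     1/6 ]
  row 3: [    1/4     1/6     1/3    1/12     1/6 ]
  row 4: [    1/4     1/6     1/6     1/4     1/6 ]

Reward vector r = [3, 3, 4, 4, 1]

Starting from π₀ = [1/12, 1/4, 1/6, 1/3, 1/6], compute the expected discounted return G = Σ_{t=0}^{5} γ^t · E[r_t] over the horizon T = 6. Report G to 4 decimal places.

G = 11.4841

t=0: π = [0.0833, 0.2500, 0.1667, 0.3333, 0.1667], E[r] = 3.1667, γ^t·E[r] = 3.166667, running G = 3.166667
t=1: π = [0.1944, 0.1875, 0.2431, 0.1944, 0.1806], E[r] = 3.0764, γ^t·E[r] = 2.461111, running G = 5.627778
t=2: π = [0.1985, 0.2031, 0.2147, 0.2176, 0.1661], E[r] = 3.1001, γ^t·E[r] = 1.984074, running G = 7.611852
t=3: π = [0.1983, 0.2011, 0.2199, 0.2137, 0.1671], E[r] = 3.0995, γ^t·E[r] = 1.586938, running G = 9.198790
t=4: π = [0.1982, 0.2015, 0.2190, 0.2144, 0.1669], E[r] = 3.0996, γ^t·E[r] = 1.269603, running G = 10.468393
t=5: π = [0.1982, 0.2014, 0.2192, 0.2143, 0.1669], E[r] = 3.0996, γ^t·E[r] = 1.015666, running G = 11.484060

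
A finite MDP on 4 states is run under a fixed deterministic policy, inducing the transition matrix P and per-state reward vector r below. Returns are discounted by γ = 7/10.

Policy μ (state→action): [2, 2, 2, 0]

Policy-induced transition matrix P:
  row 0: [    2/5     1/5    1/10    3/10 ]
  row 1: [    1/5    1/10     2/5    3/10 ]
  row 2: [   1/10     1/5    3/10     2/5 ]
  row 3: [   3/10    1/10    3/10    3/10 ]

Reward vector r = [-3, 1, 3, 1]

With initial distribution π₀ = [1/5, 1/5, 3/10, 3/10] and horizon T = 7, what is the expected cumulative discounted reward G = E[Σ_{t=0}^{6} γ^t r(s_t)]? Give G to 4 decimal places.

t=0: π = [0.2000, 0.2000, 0.3000, 0.3000], E[r] = 0.8000, γ^t·E[r] = 0.800000, running G = 0.800000
t=1: π = [0.2400, 0.1500, 0.2800, 0.3300], E[r] = 0.6000, γ^t·E[r] = 0.420000, running G = 1.220000
t=2: π = [0.2530, 0.1520, 0.2670, 0.3280], E[r] = 0.5220, γ^t·E[r] = 0.255780, running G = 1.475780
t=3: π = [0.2567, 0.1520, 0.2646, 0.3267], E[r] = 0.5024, γ^t·E[r] = 0.172323, running G = 1.648103
t=4: π = [0.2576, 0.1521, 0.2639, 0.3265], E[r] = 0.4975, γ^t·E[r] = 0.119455, running G = 1.767558
t=5: π = [0.2578, 0.1521, 0.2637, 0.3264], E[r] = 0.4963, γ^t·E[r] = 0.083418, running G = 1.850975
t=6: π = [0.2578, 0.1521, 0.2637, 0.3264], E[r] = 0.4960, γ^t·E[r] = 0.058358, running G = 1.909333

G = 1.9093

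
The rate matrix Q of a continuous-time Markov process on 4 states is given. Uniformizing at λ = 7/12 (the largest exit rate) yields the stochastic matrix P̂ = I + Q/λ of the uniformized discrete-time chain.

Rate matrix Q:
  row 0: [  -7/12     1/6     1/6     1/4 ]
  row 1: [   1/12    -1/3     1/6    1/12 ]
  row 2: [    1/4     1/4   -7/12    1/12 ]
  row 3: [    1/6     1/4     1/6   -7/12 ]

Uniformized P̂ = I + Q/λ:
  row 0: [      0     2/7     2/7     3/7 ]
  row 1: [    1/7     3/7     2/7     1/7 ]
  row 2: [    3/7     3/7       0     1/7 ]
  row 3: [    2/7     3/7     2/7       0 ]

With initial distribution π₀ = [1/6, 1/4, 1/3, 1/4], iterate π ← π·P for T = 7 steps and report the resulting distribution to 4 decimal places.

π = [0.2027, 0.3997, 0.2222, 0.1754]

t=0: π = [0.1667, 0.2500, 0.3333, 0.2500]
t=1: π = [0.2500, 0.4048, 0.1905, 0.1548]
t=2: π = [0.1837, 0.3929, 0.2313, 0.1922]
t=3: π = [0.2102, 0.4023, 0.2196, 0.1679]
t=4: π = [0.1996, 0.3985, 0.2230, 0.1789]
t=5: π = [0.2036, 0.4001, 0.2220, 0.1743]
t=6: π = [0.2021, 0.3995, 0.2223, 0.1761]
t=7: π = [0.2027, 0.3997, 0.2222, 0.1754]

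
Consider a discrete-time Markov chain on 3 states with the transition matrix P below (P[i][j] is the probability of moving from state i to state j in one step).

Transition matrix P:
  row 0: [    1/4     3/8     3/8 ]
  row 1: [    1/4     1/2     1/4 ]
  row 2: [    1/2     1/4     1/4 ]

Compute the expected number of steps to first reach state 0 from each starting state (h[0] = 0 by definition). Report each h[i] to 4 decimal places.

First-step conditioning: h[0] = 0; for i ≠ 0, h[i] = 1 + Σ_k P[i][k]·h[k].
  h[1] = 1 + 1/2·h[1] + 1/4·h[2]
  h[2] = 1 + 1/4·h[1] + 1/4·h[2]
Solving the 2×2 linear system over states ≠ 0 gives exactly h = [0, 16/5, 12/5] (h[0] = 0 is the target).

h = [0.0000, 3.2000, 2.4000]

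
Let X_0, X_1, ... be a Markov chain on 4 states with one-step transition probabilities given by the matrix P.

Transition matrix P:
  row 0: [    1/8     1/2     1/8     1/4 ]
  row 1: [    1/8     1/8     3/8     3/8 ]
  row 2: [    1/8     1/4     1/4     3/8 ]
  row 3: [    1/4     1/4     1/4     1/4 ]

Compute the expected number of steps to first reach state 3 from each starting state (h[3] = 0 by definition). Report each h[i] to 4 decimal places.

First-step conditioning: h[3] = 0; for i ≠ 3, h[i] = 1 + Σ_k P[i][k]·h[k].
  h[0] = 1 + 1/8·h[0] + 1/2·h[1] + 1/8·h[2]
  h[1] = 1 + 1/8·h[0] + 1/8·h[1] + 3/8·h[2]
  h[2] = 1 + 1/8·h[0] + 1/4·h[1] + 1/4·h[2]
Solving the 3×3 linear system over states ≠ 3 gives exactly h = [72/23, 64/23, 64/23, 0] (h[3] = 0 is the target).

h = [3.1304, 2.7826, 2.7826, 0.0000]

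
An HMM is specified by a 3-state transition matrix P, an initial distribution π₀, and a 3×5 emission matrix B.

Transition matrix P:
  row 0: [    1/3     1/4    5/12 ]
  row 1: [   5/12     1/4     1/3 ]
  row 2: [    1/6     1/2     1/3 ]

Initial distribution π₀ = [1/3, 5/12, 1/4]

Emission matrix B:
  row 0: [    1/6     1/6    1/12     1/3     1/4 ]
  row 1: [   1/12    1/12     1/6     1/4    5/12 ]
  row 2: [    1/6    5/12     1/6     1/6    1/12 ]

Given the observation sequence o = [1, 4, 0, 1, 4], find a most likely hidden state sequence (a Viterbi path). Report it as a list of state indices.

path = [2, 1, 0, 2, 1]

t=0: δ = [5.556e-02, 3.472e-02, 1.042e-01]  (obs o_0=1)
t=1: δ = [4.630e-03, 2.170e-02, 2.894e-03]  ψ = [0, 2, 2]  (obs o_1=4)
t=2: δ = [1.507e-03, 4.521e-04, 1.206e-03]  ψ = [1, 1, 1]  (obs o_2=0)
t=3: δ = [8.372e-05, 5.023e-05, 2.616e-04]  ψ = [0, 2, 0]  (obs o_3=1)
t=4: δ = [1.090e-05, 5.451e-05, 7.268e-06]  ψ = [2, 2, 2]  (obs o_4=4)
backtrack: best end state = 1; path = [2, 1, 0, 2, 1]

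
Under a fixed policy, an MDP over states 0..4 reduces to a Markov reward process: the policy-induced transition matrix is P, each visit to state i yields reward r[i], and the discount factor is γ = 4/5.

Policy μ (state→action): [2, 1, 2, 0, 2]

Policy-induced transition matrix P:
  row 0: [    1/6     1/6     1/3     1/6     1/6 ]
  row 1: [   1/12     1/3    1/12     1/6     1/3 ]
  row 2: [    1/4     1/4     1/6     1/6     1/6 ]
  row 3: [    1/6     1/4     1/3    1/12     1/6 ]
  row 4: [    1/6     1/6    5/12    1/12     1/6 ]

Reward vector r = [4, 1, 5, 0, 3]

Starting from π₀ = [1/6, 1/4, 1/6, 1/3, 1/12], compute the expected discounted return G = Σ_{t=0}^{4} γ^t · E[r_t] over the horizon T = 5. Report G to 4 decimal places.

G = 8.5379

t=0: π = [0.1667, 0.2500, 0.1667, 0.3333, 0.0833], E[r] = 2.0000, γ^t·E[r] = 2.000000, running G = 2.000000
t=1: π = [0.1597, 0.2500, 0.2500, 0.1319, 0.2083], E[r] = 2.7639, γ^t·E[r] = 2.211111, running G = 4.211111
t=2: π = [0.1667, 0.2402, 0.2465, 0.1383, 0.2083], E[r] = 2.7645, γ^t·E[r] = 1.769259, running G = 5.980370
t=3: π = [0.1672, 0.2388, 0.2496, 0.1378, 0.2067], E[r] = 2.7755, γ^t·E[r] = 1.421037, running G = 7.401407
t=4: π = [0.1676, 0.2387, 0.2493, 0.1380, 0.2065], E[r] = 2.7748, γ^t·E[r] = 1.136538, running G = 8.537946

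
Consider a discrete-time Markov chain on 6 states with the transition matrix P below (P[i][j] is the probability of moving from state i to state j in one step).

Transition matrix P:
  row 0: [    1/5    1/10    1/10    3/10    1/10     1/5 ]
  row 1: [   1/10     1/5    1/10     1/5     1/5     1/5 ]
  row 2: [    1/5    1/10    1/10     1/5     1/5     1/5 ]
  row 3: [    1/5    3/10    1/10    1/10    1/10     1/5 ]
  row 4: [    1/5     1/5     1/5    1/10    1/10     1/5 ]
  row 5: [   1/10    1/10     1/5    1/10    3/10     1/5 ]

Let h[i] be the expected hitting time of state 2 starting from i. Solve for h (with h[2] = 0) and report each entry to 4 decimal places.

First-step conditioning: h[2] = 0; for i ≠ 2, h[i] = 1 + Σ_k P[i][k]·h[k].
  h[0] = 1 + 1/5·h[0] + 1/10·h[1] + 3/10·h[3] + 1/10·h[4] + 1/5·h[5]
  h[1] = 1 + 1/10·h[0] + 1/5·h[1] + 1/5·h[3] + 1/5·h[4] + 1/5·h[5]
  h[3] = 1 + 1/5·h[0] + 3/10·h[1] + 1/10·h[3] + 1/10·h[4] + 1/5·h[5]
  h[4] = 1 + 1/5·h[0] + 1/5·h[1] + 1/10·h[3] + 1/10·h[4] + 1/5·h[5]
  h[5] = 1 + 1/10·h[0] + 1/10·h[1] + 1/10·h[3] + 3/10·h[4] + 1/5·h[5]
Solving the 5×5 linear system over states ≠ 2 gives exactly h = [6825/926, 3375/463, 0, 13625/1852, 12275/1852, 12015/1852] (h[2] = 0 is the target).

h = [7.3704, 7.2894, 0.0000, 7.3569, 6.6280, 6.4876]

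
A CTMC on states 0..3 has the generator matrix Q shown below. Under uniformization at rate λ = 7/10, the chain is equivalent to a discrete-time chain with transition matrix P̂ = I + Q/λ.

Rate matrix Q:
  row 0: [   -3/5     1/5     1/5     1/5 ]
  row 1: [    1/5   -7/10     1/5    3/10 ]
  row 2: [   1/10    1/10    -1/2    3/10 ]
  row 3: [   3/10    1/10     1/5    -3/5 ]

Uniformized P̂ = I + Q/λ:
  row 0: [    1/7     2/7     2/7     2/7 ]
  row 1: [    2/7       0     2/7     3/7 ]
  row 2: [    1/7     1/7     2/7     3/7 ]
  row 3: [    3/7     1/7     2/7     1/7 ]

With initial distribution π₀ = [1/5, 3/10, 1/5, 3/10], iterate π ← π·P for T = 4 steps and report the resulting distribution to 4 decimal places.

t=0: π = [0.2000, 0.3000, 0.2000, 0.3000]
t=1: π = [0.2714, 0.1286, 0.2857, 0.3143]
t=2: π = [0.2510, 0.1633, 0.2857, 0.3000]
t=3: π = [0.2519, 0.1554, 0.2857, 0.3070]
t=4: π = [0.2528, 0.1566, 0.2857, 0.3049]

π = [0.2528, 0.1566, 0.2857, 0.3049]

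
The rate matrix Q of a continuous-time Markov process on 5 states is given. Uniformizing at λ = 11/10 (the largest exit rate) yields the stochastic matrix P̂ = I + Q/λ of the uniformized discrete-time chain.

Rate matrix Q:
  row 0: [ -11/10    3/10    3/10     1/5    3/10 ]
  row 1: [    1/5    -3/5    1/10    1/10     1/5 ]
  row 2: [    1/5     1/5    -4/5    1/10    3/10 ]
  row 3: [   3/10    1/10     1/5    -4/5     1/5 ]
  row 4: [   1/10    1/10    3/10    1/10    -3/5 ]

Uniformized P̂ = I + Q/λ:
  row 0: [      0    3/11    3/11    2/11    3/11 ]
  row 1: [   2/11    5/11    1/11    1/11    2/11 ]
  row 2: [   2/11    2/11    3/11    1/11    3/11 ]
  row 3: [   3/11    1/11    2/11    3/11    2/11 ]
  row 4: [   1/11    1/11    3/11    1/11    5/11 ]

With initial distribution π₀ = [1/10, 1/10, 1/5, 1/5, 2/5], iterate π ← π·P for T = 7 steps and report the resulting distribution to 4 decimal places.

π = [0.1409, 0.2148, 0.2222, 0.1268, 0.2954]

t=0: π = [0.1000, 0.1000, 0.2000, 0.2000, 0.4000]
t=1: π = [0.1455, 0.1636, 0.2364, 0.1364, 0.3182]
t=2: π = [0.1388, 0.1983, 0.2306, 0.1289, 0.3033]
t=3: π = [0.1407, 0.2092, 0.2249, 0.1270, 0.2981]
t=4: π = [0.1407, 0.2130, 0.2231, 0.1268, 0.2964]
t=5: π = [0.1408, 0.2142, 0.2225, 0.1267, 0.2957]
t=6: π = [0.1409, 0.2146, 0.2223, 0.1268, 0.2955]
t=7: π = [0.1409, 0.2148, 0.2222, 0.1268, 0.2954]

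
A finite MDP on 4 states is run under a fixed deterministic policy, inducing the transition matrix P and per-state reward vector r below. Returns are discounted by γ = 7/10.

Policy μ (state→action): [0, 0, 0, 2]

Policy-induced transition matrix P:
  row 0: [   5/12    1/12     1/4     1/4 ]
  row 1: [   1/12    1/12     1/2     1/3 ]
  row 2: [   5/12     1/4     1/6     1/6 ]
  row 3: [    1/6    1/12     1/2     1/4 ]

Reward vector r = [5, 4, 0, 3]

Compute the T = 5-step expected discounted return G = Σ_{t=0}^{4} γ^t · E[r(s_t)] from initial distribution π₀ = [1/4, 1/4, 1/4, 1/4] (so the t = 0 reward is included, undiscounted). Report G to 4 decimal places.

G = 7.8450

t=0: π = [0.2500, 0.2500, 0.2500, 0.2500], E[r] = 3.0000, γ^t·E[r] = 3.000000, running G = 3.000000
t=1: π = [0.2708, 0.1250, 0.3542, 0.2500], E[r] = 2.6042, γ^t·E[r] = 1.822917, running G = 4.822917
t=2: π = [0.3125, 0.1424, 0.3142, 0.2309], E[r] = 2.8247, γ^t·E[r] = 1.384080, running G = 6.206997
t=3: π = [0.3115, 0.1357, 0.3171, 0.2357], E[r] = 2.8073, γ^t·E[r] = 0.962901, running G = 7.169898
t=4: π = [0.3125, 0.1362, 0.3164, 0.2349], E[r] = 2.8120, γ^t·E[r] = 0.675151, running G = 7.845049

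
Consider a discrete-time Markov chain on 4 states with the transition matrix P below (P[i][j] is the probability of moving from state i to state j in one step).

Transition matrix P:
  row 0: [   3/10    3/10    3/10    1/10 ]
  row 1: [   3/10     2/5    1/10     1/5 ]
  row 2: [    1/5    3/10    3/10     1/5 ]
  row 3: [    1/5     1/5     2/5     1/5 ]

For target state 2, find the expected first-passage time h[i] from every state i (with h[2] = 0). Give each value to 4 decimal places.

First-step conditioning: h[2] = 0; for i ≠ 2, h[i] = 1 + Σ_k P[i][k]·h[k].
  h[0] = 1 + 3/10·h[0] + 3/10·h[1] + 1/10·h[3]
  h[1] = 1 + 3/10·h[0] + 2/5·h[1] + 1/5·h[3]
  h[3] = 1 + 1/5·h[0] + 1/5·h[1] + 1/5·h[3]
Solving the 3×3 linear system over states ≠ 2 gives exactly h = [410/103, 495/103, 0, 355/103] (h[2] = 0 is the target).

h = [3.9806, 4.8058, 0.0000, 3.4466]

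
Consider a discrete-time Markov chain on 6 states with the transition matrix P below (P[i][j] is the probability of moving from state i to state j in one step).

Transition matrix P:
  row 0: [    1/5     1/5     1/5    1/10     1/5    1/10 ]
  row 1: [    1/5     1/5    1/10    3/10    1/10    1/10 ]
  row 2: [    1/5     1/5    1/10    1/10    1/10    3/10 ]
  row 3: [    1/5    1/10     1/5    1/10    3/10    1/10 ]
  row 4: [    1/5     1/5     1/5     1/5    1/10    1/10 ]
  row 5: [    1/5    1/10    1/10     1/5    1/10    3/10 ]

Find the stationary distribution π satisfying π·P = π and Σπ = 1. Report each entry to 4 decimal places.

Balance equations π_j = Σ_i π_i·P[i][j]:
  π_0 = 1/5·π_0 + 1/5·π_1 + 1/5·π_2 + 1/5·π_3 + 1/5·π_4 + 1/5·π_5
  π_1 = 1/5·π_0 + 1/5·π_1 + 1/5·π_2 + 1/10·π_3 + 1/5·π_4 + 1/10·π_5
  π_2 = 1/5·π_0 + 1/10·π_1 + 1/10·π_2 + 1/5·π_3 + 1/5·π_4 + 1/10·π_5
  π_3 = 1/10·π_0 + 3/10·π_1 + 1/10·π_2 + 1/10·π_3 + 1/5·π_4 + 1/5·π_5
  π_4 = 1/5·π_0 + 1/10·π_1 + 1/10·π_2 + 3/10·π_3 + 1/10·π_4 + 1/10·π_5
  normalize: π_0 + π_1 + π_2 + π_3 + π_4 + π_5 = 1
Solving the linear system gives exactly π = [1/5, 417/2494, 1893/12470, 1029/6235, 954/6235, 1016/6235].

π = [0.2000, 0.1672, 0.1518, 0.1650, 0.1530, 0.1630]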